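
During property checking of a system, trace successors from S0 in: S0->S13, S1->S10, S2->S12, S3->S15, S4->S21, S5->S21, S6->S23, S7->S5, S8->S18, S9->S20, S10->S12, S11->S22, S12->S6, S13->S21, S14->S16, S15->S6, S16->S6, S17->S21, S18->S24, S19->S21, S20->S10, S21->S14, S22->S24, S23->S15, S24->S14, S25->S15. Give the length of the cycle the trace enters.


Trace from S0 until a state repeats:
  S0 -> S13 -> S21 -> S14 -> S16 -> S6 -> S23 -> S15 -> S6
S6 first seen at step 5, revisited at step 8.
Cycle length = 8 - 5 = 3

3


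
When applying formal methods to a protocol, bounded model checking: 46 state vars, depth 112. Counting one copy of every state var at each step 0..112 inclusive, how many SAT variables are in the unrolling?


BMC unrolls to depth k, creating one copy of each state var for steps 0..k.
Step count = 112 + 1 = 113 (steps 0 through 112)
Vars per step = 46
Total = 46 * 113 = 5198

5198


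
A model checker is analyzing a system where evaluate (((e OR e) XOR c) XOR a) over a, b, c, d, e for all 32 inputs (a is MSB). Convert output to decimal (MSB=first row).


Formula: (((e OR e) XOR c) XOR a) over a, b, c, d, e (32 rows)
Evaluate each row (bits = a,b,c,d,e, MSB first):
  row 0 [00000]: (((0 OR 0) XOR 0) XOR 0) -> 0
  row 1 [00001]: (((1 OR 1) XOR 0) XOR 0) -> 1
  row 2 [00010]: (((0 OR 0) XOR 0) XOR 0) -> 0
  row 3 [00011]: (((1 OR 1) XOR 0) XOR 0) -> 1
  row 4 [00100]: (((0 OR 0) XOR 1) XOR 0) -> 1
  row 5 [00101]: (((1 OR 1) XOR 1) XOR 0) -> 0
  row 6 [00110]: (((0 OR 0) XOR 1) XOR 0) -> 1
  row 7 [00111]: (((1 OR 1) XOR 1) XOR 0) -> 0
  row 8 [01000]: (((0 OR 0) XOR 0) XOR 0) -> 0
  row 9 [01001]: (((1 OR 1) XOR 0) XOR 0) -> 1
  row 10 [01010]: (((0 OR 0) XOR 0) XOR 0) -> 0
  row 11 [01011]: (((1 OR 1) XOR 0) XOR 0) -> 1
  row 12 [01100]: (((0 OR 0) XOR 1) XOR 0) -> 1
  row 13 [01101]: (((1 OR 1) XOR 1) XOR 0) -> 0
  row 14 [01110]: (((0 OR 0) XOR 1) XOR 0) -> 1
  row 15 [01111]: (((1 OR 1) XOR 1) XOR 0) -> 0
  row 16 [10000]: (((0 OR 0) XOR 0) XOR 1) -> 1
  row 17 [10001]: (((1 OR 1) XOR 0) XOR 1) -> 0
  row 18 [10010]: (((0 OR 0) XOR 0) XOR 1) -> 1
  row 19 [10011]: (((1 OR 1) XOR 0) XOR 1) -> 0
  row 20 [10100]: (((0 OR 0) XOR 1) XOR 1) -> 0
  row 21 [10101]: (((1 OR 1) XOR 1) XOR 1) -> 1
  row 22 [10110]: (((0 OR 0) XOR 1) XOR 1) -> 0
  row 23 [10111]: (((1 OR 1) XOR 1) XOR 1) -> 1
  row 24 [11000]: (((0 OR 0) XOR 0) XOR 1) -> 1
  row 25 [11001]: (((1 OR 1) XOR 0) XOR 1) -> 0
  row 26 [11010]: (((0 OR 0) XOR 0) XOR 1) -> 1
  row 27 [11011]: (((1 OR 1) XOR 0) XOR 1) -> 0
  row 28 [11100]: (((0 OR 0) XOR 1) XOR 1) -> 0
  row 29 [11101]: (((1 OR 1) XOR 1) XOR 1) -> 1
  row 30 [11110]: (((0 OR 0) XOR 1) XOR 1) -> 0
  row 31 [11111]: (((1 OR 1) XOR 1) XOR 1) -> 1
Full result column, 4 rows per line (a,b,c fixed per line; d,e runs 00..11 left to right):
  rows 0-3 [a,b,c=000]: 0101  = hex 5
  rows 4-7 [a,b,c=001]: 1010  = hex A
  rows 8-11 [a,b,c=010]: 0101  = hex 5
  rows 12-15 [a,b,c=011]: 1010  = hex A
  rows 16-19 [a,b,c=100]: 1010  = hex A
  rows 20-23 [a,b,c=101]: 0101  = hex 5
  rows 24-27 [a,b,c=110]: 1010  = hex A
  rows 28-31 [a,b,c=111]: 0101  = hex 5
Output column (row 0 .. row 31) = 01011010010110101010010110100101
Output column grouped in 4s = 0101 1010 0101 1010 1010 0101 1010 0101 = 0x5A5AA5A5
Convert to decimal digit by digit (value = value*16 + digit):
  5 -> 5
  5*16 + 10 (A) = 90
  90*16 + 5 = 1445
  1445*16 + 10 (A) = 23130
  23130*16 + 10 (A) = 370090
  370090*16 + 5 = 5921445
  5921445*16 + 10 (A) = 94743130
  94743130*16 + 5 = 1515890085
Decimal = 1515890085

1515890085


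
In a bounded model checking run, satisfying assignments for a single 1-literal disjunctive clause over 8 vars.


Step 1: Total=2^8=256
Step 2: Unsat when all 1 false: 2^7=128
Step 3: Sat=256-128=128

128


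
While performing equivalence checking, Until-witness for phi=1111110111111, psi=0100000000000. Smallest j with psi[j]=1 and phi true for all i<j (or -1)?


(phi U psi) at 0: need smallest j with psi[j]=1 and phi[i]=1 for all i in [0,j).
Scan from step 0:
  step 0: phi=1, psi=0 -> continue
  step 1: psi=1 and phi held for [0,1) -> witness found
Witness step = 1

1


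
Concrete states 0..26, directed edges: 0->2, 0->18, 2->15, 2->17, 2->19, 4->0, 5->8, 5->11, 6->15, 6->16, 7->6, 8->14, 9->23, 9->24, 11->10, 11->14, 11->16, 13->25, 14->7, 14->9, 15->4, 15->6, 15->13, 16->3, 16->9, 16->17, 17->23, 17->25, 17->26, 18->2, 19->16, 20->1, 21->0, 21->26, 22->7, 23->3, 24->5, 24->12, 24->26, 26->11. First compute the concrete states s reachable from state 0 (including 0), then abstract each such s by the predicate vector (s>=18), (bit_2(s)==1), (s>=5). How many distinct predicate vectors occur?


BFS from 0:
Concrete reachable: {0, 2, 3, 4, 5, 6, 7, 8, 9, 10, 11, 12, 13, 14, 15, 16, 17, 18, 19, 23, 24, 25, 26}
Abstract via predicates (s>=18), (bit_2(s)==1), (s>=5):
  (0,0,0) <- {0, 2, 3}
  (0,0,1) <- {8, 9, 10, 11, 16, 17}
  (0,1,0) <- {4}
  (0,1,1) <- {5, 6, 7, 12, 13, 14, 15}
  (1,0,1) <- {18, 19, 24, 25, 26}
  (1,1,1) <- {23}
Distinct abstract states = 6

6


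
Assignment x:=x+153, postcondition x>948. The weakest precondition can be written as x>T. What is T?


Formula: wp(x:=E, P) = P[E/x] (substitute E for x in postcondition)
Step 1: Postcondition: x>948
Step 2: Substitute x+153 for x: x+153>948
Step 3: Solve for x: x > 948-153 = 795

795


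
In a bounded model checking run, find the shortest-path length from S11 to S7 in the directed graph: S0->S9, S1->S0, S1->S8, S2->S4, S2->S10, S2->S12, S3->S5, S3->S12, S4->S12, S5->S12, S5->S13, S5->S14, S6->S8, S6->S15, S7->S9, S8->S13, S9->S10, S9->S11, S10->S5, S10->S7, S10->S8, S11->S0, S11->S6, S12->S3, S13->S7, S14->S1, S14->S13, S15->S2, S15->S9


BFS layer-by-layer from S11:
  dist 0: {S11}
  dist 1: {S0, S6}
  dist 2: {S8, S9, S15}
  dist 3: {S2, S10, S13}
  dist 4: {S4, S5, S7, S12}
  -> S7 reached at distance 4
Shortest path length = 4

4


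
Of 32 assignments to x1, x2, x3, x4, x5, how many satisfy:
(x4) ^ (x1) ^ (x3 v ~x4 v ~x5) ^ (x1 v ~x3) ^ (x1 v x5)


CNF with 5 clauses over 5 vars (32 assignments).
An assignment satisfies CNF iff every clause has >=1 true literal.
Check each row (bits = x1,x2,x3,x4,x5; clause T/F shown):
  row 0 [00000]: clauses=FFTTF -> 0
  row 1 [00001]: clauses=FFTTT -> 0
  row 2 [00010]: clauses=TFTTF -> 0
  row 3 [00011]: clauses=TFFTT -> 0
  row 4 [00100]: clauses=FFTFF -> 0
  row 5 [00101]: clauses=FFTFT -> 0
  row 6 [00110]: clauses=TFTFF -> 0
  row 7 [00111]: clauses=TFTFT -> 0
  row 8 [01000]: clauses=FFTTF -> 0
  row 9 [01001]: clauses=FFTTT -> 0
  row 10 [01010]: clauses=TFTTF -> 0
  row 11 [01011]: clauses=TFFTT -> 0
  row 12 [01100]: clauses=FFTFF -> 0
  row 13 [01101]: clauses=FFTFT -> 0
  row 14 [01110]: clauses=TFTFF -> 0
  row 15 [01111]: clauses=TFTFT -> 0
  row 16 [10000]: clauses=FTTTT -> 0
  row 17 [10001]: clauses=FTTTT -> 0
  row 18 [10010]: clauses=TTTTT -> 1
  row 19 [10011]: clauses=TTFTT -> 0
  row 20 [10100]: clauses=FTTTT -> 0
  row 21 [10101]: clauses=FTTTT -> 0
  row 22 [10110]: clauses=TTTTT -> 1
  row 23 [10111]: clauses=TTTTT -> 1
  row 24 [11000]: clauses=FTTTT -> 0
  row 25 [11001]: clauses=FTTTT -> 0
  row 26 [11010]: clauses=TTTTT -> 1
  row 27 [11011]: clauses=TTFTT -> 0
  row 28 [11100]: clauses=FTTTT -> 0
  row 29 [11101]: clauses=FTTTT -> 0
  row 30 [11110]: clauses=TTTTT -> 1
  row 31 [11111]: clauses=TTTTT -> 1
Full result column, 8 rows per line (x1,x2 fixed per line; x3,x4,x5 runs 000..111 left to right):
  rows 0-7 [x1,x2=00]: 00000000  (ones: 0)
  rows 8-15 [x1,x2=01]: 00000000  (ones: 0)
  rows 16-23 [x1,x2=10]: 00100011  (ones: 3)
  rows 24-31 [x1,x2=11]: 00100011  (ones: 3)
Satisfying assignments = 0+0+3+3 = 6

6


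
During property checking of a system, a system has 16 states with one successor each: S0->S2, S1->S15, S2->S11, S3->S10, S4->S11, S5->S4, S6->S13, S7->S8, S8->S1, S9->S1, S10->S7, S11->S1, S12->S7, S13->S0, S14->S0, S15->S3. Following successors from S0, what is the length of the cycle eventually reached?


Trace from S0 until a state repeats:
  S0 -> S2 -> S11 -> S1 -> S15 -> S3 -> S10 -> S7 -> S8 -> S1
S1 first seen at step 3, revisited at step 9.
Cycle length = 9 - 3 = 6

6


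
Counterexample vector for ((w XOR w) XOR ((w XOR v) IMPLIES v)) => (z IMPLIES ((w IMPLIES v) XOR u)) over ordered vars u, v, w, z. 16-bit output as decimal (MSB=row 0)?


F1 = ((w XOR w) XOR ((w XOR v) IMPLIES v))
F2 = (z IMPLIES ((w IMPLIES v) XOR u))
Counterexample to F1=>F2 is where F1=1 and F2=0.
Evaluate each row (bits = u,v,w,z, MSB first):
  row 0 [0000]: F1=1 F2=1 -> F1&~F2 -> 0
  row 1 [0001]: F1=1 F2=1 -> F1&~F2 -> 0
  row 2 [0010]: F1=0 F2=1 -> F1&~F2 -> 0
  row 3 [0011]: F1=0 F2=0 -> F1&~F2 -> 0
  row 4 [0100]: F1=1 F2=1 -> F1&~F2 -> 0
  row 5 [0101]: F1=1 F2=1 -> F1&~F2 -> 0
  row 6 [0110]: F1=1 F2=1 -> F1&~F2 -> 0
  row 7 [0111]: F1=1 F2=1 -> F1&~F2 -> 0
  row 8 [1000]: F1=1 F2=1 -> F1&~F2 -> 0
  row 9 [1001]: F1=1 F2=0 -> F1&~F2 -> 1
  row 10 [1010]: F1=0 F2=1 -> F1&~F2 -> 0
  row 11 [1011]: F1=0 F2=1 -> F1&~F2 -> 0
  row 12 [1100]: F1=1 F2=1 -> F1&~F2 -> 0
  row 13 [1101]: F1=1 F2=0 -> F1&~F2 -> 1
  row 14 [1110]: F1=1 F2=1 -> F1&~F2 -> 0
  row 15 [1111]: F1=1 F2=0 -> F1&~F2 -> 1
Full result column, 4 rows per line (u,v fixed per line; w,z runs 00..11 left to right):
  rows 0-3 [u,v=00]: 0000  = hex 0
  rows 4-7 [u,v=01]: 0000  = hex 0
  rows 8-11 [u,v=10]: 0100  = hex 4
  rows 12-15 [u,v=11]: 0101  = hex 5
Counterexample vector (row 0 .. row 15) = 0000000001000101
Output column grouped in 4s = 0000 0000 0100 0101 = 0x0045
Convert to decimal digit by digit (value = value*16 + digit):
  0 -> 0
  0*16 + 0 = 0
  0*16 + 4 = 4
  4*16 + 5 = 69
Decimal = 69

69


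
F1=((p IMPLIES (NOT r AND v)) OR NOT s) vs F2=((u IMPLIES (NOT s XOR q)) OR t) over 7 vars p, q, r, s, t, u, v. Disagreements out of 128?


F1 = ((p IMPLIES (NOT r AND v)) OR NOT s)
F2 = ((u IMPLIES (NOT s XOR q)) OR t)
Evaluate both on each of 128 rows (bits = p,q,r,s,t,u,v):
  row 0 [0000000]: F1=1 F2=1 -> 0
  row 1 [0000001]: F1=1 F2=1 -> 0
  row 2 [0000010]: F1=1 F2=1 -> 0
  row 3 [0000011]: F1=1 F2=1 -> 0
  row 4 [0000100]: F1=1 F2=1 -> 0
  (every remaining row is evaluated the same way; all 128 results are listed next)
Full result column, 8 rows per line (p,q,r,s fixed per line; t,u,v runs 000..111 left to right):
  rows 0-7 [p,q,r,s=0000]: 00000000  (ones: 0)
  rows 8-15 [p,q,r,s=0001]: 00110000  (ones: 2)
  rows 16-23 [p,q,r,s=0010]: 00000000  (ones: 0)
  rows 24-31 [p,q,r,s=0011]: 00110000  (ones: 2)
  rows 32-39 [p,q,r,s=0100]: 00110000  (ones: 2)
  rows 40-47 [p,q,r,s=0101]: 00000000  (ones: 0)
  rows 48-55 [p,q,r,s=0110]: 00110000  (ones: 2)
  rows 56-63 [p,q,r,s=0111]: 00000000  (ones: 0)
  rows 64-71 [p,q,r,s=1000]: 00000000  (ones: 0)
  rows 72-79 [p,q,r,s=1001]: 10011010  (ones: 4)
  rows 80-87 [p,q,r,s=1010]: 00000000  (ones: 0)
  rows 88-95 [p,q,r,s=1011]: 11001111  (ones: 6)
  rows 96-103 [p,q,r,s=1100]: 00110000  (ones: 2)
  rows 104-111 [p,q,r,s=1101]: 10101010  (ones: 4)
  rows 112-119 [p,q,r,s=1110]: 00110000  (ones: 2)
  rows 120-127 [p,q,r,s=1111]: 11111111  (ones: 8)
Disagreements = 0+2+0+2+2+0+2+0+0+4+0+6+2+4+2+8 = 34

34


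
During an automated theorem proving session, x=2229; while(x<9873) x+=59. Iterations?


Step 1: x goes from 2229 toward 9873 by 59; the body runs while x<9873, so iterations = ceil((bound-start)/step)
Step 2: Distance=7644
Step 3: ceil(7644/59)=130

130


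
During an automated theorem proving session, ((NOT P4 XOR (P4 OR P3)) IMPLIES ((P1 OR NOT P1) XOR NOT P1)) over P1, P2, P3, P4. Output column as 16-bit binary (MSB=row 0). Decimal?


Formula: ((NOT P4 XOR (P4 OR P3)) IMPLIES ((P1 OR NOT P1) XOR NOT P1)) over P1, P2, P3, P4 (16 rows)
Evaluate each row (bits = P1,P2,P3,P4, MSB first):
  row 0 [0000]: ((NOT 0 XOR (0 OR 0)) IMPLIES ((0 OR NOT 0) XOR NOT 0)) -> 0
  row 1 [0001]: ((NOT 1 XOR (1 OR 0)) IMPLIES ((0 OR NOT 0) XOR NOT 0)) -> 0
  row 2 [0010]: ((NOT 0 XOR (0 OR 1)) IMPLIES ((0 OR NOT 0) XOR NOT 0)) -> 1
  row 3 [0011]: ((NOT 1 XOR (1 OR 1)) IMPLIES ((0 OR NOT 0) XOR NOT 0)) -> 0
  row 4 [0100]: ((NOT 0 XOR (0 OR 0)) IMPLIES ((0 OR NOT 0) XOR NOT 0)) -> 0
  row 5 [0101]: ((NOT 1 XOR (1 OR 0)) IMPLIES ((0 OR NOT 0) XOR NOT 0)) -> 0
  row 6 [0110]: ((NOT 0 XOR (0 OR 1)) IMPLIES ((0 OR NOT 0) XOR NOT 0)) -> 1
  row 7 [0111]: ((NOT 1 XOR (1 OR 1)) IMPLIES ((0 OR NOT 0) XOR NOT 0)) -> 0
  row 8 [1000]: ((NOT 0 XOR (0 OR 0)) IMPLIES ((1 OR NOT 1) XOR NOT 1)) -> 1
  row 9 [1001]: ((NOT 1 XOR (1 OR 0)) IMPLIES ((1 OR NOT 1) XOR NOT 1)) -> 1
  row 10 [1010]: ((NOT 0 XOR (0 OR 1)) IMPLIES ((1 OR NOT 1) XOR NOT 1)) -> 1
  row 11 [1011]: ((NOT 1 XOR (1 OR 1)) IMPLIES ((1 OR NOT 1) XOR NOT 1)) -> 1
  row 12 [1100]: ((NOT 0 XOR (0 OR 0)) IMPLIES ((1 OR NOT 1) XOR NOT 1)) -> 1
  row 13 [1101]: ((NOT 1 XOR (1 OR 0)) IMPLIES ((1 OR NOT 1) XOR NOT 1)) -> 1
  row 14 [1110]: ((NOT 0 XOR (0 OR 1)) IMPLIES ((1 OR NOT 1) XOR NOT 1)) -> 1
  row 15 [1111]: ((NOT 1 XOR (1 OR 1)) IMPLIES ((1 OR NOT 1) XOR NOT 1)) -> 1
Full result column, 4 rows per line (P1,P2 fixed per line; P3,P4 runs 00..11 left to right):
  rows 0-3 [P1,P2=00]: 0010  = hex 2
  rows 4-7 [P1,P2=01]: 0010  = hex 2
  rows 8-11 [P1,P2=10]: 1111  = hex F
  rows 12-15 [P1,P2=11]: 1111  = hex F
Output column (row 0 .. row 15) = 0010001011111111
Output column grouped in 4s = 0010 0010 1111 1111 = 0x22FF
Convert to decimal digit by digit (value = value*16 + digit):
  2 -> 2
  2*16 + 2 = 34
  34*16 + 15 (F) = 559
  559*16 + 15 (F) = 8959
Decimal = 8959

8959


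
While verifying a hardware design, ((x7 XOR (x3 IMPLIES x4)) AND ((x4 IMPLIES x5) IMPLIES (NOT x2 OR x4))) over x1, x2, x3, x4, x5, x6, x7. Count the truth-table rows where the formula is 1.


Formula: ((x7 XOR (x3 IMPLIES x4)) AND ((x4 IMPLIES x5) IMPLIES (NOT x2 OR x4))) over 7 vars (128 rows)
Evaluate each row (x1, x2, x3, x4, x5, x6, x7 as bits, MSB first):
  row 0 [0000000]: ((0 XOR (0 IMPLIES 0)) AND ((0 IMPLIES 0) IMPLIES (NOT 0 OR 0))) -> 1
  row 1 [0000001]: ((1 XOR (0 IMPLIES 0)) AND ((0 IMPLIES 0) IMPLIES (NOT 0 OR 0))) -> 0
  row 2 [0000010]: ((0 XOR (0 IMPLIES 0)) AND ((0 IMPLIES 0) IMPLIES (NOT 0 OR 0))) -> 1
  row 3 [0000011]: ((1 XOR (0 IMPLIES 0)) AND ((0 IMPLIES 0) IMPLIES (NOT 0 OR 0))) -> 0
  row 4 [0000100]: ((0 XOR (0 IMPLIES 0)) AND ((0 IMPLIES 1) IMPLIES (NOT 0 OR 0))) -> 1
  (every remaining row is evaluated the same way; all 128 results are listed next)
Full result column, 8 rows per line (x1,x2,x3,x4 fixed per line; x5,x6,x7 runs 000..111 left to right):
  rows 0-7 [x1,x2,x3,x4=0000]: 10101010  (ones: 4)
  rows 8-15 [x1,x2,x3,x4=0001]: 10101010  (ones: 4)
  rows 16-23 [x1,x2,x3,x4=0010]: 01010101  (ones: 4)
  rows 24-31 [x1,x2,x3,x4=0011]: 10101010  (ones: 4)
  rows 32-39 [x1,x2,x3,x4=0100]: 00000000  (ones: 0)
  rows 40-47 [x1,x2,x3,x4=0101]: 10101010  (ones: 4)
  rows 48-55 [x1,x2,x3,x4=0110]: 00000000  (ones: 0)
  rows 56-63 [x1,x2,x3,x4=0111]: 10101010  (ones: 4)
  rows 64-71 [x1,x2,x3,x4=1000]: 10101010  (ones: 4)
  rows 72-79 [x1,x2,x3,x4=1001]: 10101010  (ones: 4)
  rows 80-87 [x1,x2,x3,x4=1010]: 01010101  (ones: 4)
  rows 88-95 [x1,x2,x3,x4=1011]: 10101010  (ones: 4)
  rows 96-103 [x1,x2,x3,x4=1100]: 00000000  (ones: 0)
  rows 104-111 [x1,x2,x3,x4=1101]: 10101010  (ones: 4)
  rows 112-119 [x1,x2,x3,x4=1110]: 00000000  (ones: 0)
  rows 120-127 [x1,x2,x3,x4=1111]: 10101010  (ones: 4)
Count of 1-rows = 4+4+4+4+0+4+0+4+4+4+4+4+0+4+0+4 = 48

48


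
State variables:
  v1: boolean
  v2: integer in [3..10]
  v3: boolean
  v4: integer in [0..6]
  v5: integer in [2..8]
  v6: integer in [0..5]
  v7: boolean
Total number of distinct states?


State space = product of domain sizes of all variables.
Domain sizes:
  v1 (boolean): 2
  v2 (integer in [3..10]): 8
  v3 (boolean): 2
  v4 (integer in [0..6]): 7
  v5 (integer in [2..8]): 7
  v6 (integer in [0..5]): 6
  v7 (boolean): 2
Product = 2 * 8 * 2 * 7 * 7 * 6 * 2 = 18816

18816


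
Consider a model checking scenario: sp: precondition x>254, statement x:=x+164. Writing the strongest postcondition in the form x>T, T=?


Formula: sp(P, x:=E) = exists old_x. (x = E[old_x/x]) AND P[old_x/x] (old_x is the value of x before the assignment; eliminate old_x by solving x = E[old_x/x] for old_x)
Step 1: Precondition P: x>254, i.e. old_x > 254
Step 2: Assignment gives x = old_x + 164, so old_x = x - 164
Step 3: Substitute into P: x - 164 > 254
Step 4: Simplify: x > 254+164 = 418

418


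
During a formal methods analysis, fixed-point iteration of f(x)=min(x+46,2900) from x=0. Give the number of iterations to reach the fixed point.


Step 1: x=0, cap=2900, increment=46
Step 2: x grows by 46 each step until capped at 2900; fixed point is x=2900
Step 3: iterations = ceil(2900/46) = 64

64


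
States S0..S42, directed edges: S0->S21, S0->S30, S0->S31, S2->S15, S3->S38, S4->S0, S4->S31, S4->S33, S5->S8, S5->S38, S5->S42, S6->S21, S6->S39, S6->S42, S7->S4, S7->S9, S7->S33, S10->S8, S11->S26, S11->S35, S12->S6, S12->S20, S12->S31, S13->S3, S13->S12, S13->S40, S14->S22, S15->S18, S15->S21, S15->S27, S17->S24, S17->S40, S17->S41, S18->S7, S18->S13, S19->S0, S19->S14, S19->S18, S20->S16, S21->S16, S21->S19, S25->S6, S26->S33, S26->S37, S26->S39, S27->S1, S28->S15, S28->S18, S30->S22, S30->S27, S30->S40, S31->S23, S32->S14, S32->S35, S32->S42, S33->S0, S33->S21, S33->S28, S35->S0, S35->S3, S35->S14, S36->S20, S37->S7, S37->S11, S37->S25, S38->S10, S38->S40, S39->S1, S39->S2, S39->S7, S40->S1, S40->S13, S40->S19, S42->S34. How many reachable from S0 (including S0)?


BFS from S0:
  layer 0: {S0}
  layer 1: {S21, S30, S31}
  layer 2: {S16, S19, S22, S23, S27, S40}
  layer 3: {S1, S13, S14, S18}
  layer 4: {S3, S7, S12}
  layer 5: {S4, S6, S9, S20, S33, S38}
  layer 6: {S10, S28, S39, S42}
  layer 7: {S2, S8, S15, S34}
Reachable set: {S0, S1, S2, S3, S4, S6, S7, S8, S9, S10, S12, S13, S14, S15, S16, S18, S19, S20, S21, S22, S23, S27, S28, S30, S31, S33, S34, S38, S39, S40, S42}
Count = 31

31


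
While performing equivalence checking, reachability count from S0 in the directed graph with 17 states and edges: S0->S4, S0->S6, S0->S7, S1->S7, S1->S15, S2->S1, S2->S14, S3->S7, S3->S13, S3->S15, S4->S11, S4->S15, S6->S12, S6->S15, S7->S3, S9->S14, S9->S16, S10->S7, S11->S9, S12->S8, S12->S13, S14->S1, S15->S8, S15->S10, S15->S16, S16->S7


BFS from S0:
  layer 0: {S0}
  layer 1: {S4, S6, S7}
  layer 2: {S3, S11, S12, S15}
  layer 3: {S8, S9, S10, S13, S16}
  layer 4: {S14}
  layer 5: {S1}
Reachable set: {S0, S1, S3, S4, S6, S7, S8, S9, S10, S11, S12, S13, S14, S15, S16}
Count = 15

15


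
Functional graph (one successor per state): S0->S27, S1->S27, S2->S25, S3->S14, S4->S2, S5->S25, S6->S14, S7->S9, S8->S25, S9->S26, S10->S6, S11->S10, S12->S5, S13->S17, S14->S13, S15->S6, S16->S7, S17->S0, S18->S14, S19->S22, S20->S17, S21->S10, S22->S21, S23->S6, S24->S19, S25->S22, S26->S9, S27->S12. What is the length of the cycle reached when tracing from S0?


Trace from S0 until a state repeats:
  S0 -> S27 -> S12 -> S5 -> S25 -> S22 -> S21 -> S10 -> S6 -> S14 -> S13 -> S17 -> S0
S0 first seen at step 0, revisited at step 12.
Cycle length = 12 - 0 = 12

12


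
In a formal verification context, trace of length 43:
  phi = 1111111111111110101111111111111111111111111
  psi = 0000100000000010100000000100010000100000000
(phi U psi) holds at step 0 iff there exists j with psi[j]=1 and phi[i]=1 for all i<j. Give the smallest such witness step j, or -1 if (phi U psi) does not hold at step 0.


(phi U psi) at 0: need smallest j with psi[j]=1 and phi[i]=1 for all i in [0,j).
Scan from step 0:
  step 0: phi=1, psi=0 -> continue
  step 1: phi=1, psi=0 -> continue
  step 2: phi=1, psi=0 -> continue
  step 3: phi=1, psi=0 -> continue
  step 4: psi=1 and phi held for [0,4) -> witness found
Witness step = 4

4


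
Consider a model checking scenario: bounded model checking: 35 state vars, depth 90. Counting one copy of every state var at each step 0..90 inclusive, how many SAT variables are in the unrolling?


BMC unrolls to depth k, creating one copy of each state var for steps 0..k.
Step count = 90 + 1 = 91 (steps 0 through 90)
Vars per step = 35
Total = 35 * 91 = 3185

3185


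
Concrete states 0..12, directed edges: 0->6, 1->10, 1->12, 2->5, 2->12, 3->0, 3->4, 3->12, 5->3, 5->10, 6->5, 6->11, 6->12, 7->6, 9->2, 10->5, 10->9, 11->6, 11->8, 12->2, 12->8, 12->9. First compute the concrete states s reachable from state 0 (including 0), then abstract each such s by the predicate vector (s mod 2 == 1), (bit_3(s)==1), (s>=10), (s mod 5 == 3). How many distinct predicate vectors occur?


BFS from 0:
Concrete reachable: {0, 2, 3, 4, 5, 6, 8, 9, 10, 11, 12}
Abstract via predicates (s mod 2 == 1), (bit_3(s)==1), (s>=10), (s mod 5 == 3):
  (0,0,0,0) <- {0, 2, 4, 6}
  (0,1,0,1) <- {8}
  (0,1,1,0) <- {10, 12}
  (1,0,0,0) <- {5}
  (1,0,0,1) <- {3}
  (1,1,0,0) <- {9}
  (1,1,1,0) <- {11}
Distinct abstract states = 7

7


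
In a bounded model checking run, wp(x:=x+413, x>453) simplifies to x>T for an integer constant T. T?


Formula: wp(x:=E, P) = P[E/x] (substitute E for x in postcondition)
Step 1: Postcondition: x>453
Step 2: Substitute x+413 for x: x+413>453
Step 3: Solve for x: x > 453-413 = 40

40


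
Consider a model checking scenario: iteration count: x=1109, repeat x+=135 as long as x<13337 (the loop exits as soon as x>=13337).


Step 1: x goes from 1109 toward 13337 by 135; the body runs while x<13337, so iterations = ceil((bound-start)/step)
Step 2: Distance=12228
Step 3: ceil(12228/135)=91

91


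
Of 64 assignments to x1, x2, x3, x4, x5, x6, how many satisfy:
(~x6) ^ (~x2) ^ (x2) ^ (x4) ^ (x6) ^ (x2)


CNF with 6 clauses over 6 vars (64 assignments).
An assignment satisfies CNF iff every clause has >=1 true literal.
Check each row (bits = x1,x2,x3,x4,x5,x6; clause T/F shown):
  row 0 [000000]: clauses=TTFFFF -> 0
  row 1 [000001]: clauses=FTFFTF -> 0
  row 2 [000010]: clauses=TTFFFF -> 0
  row 3 [000011]: clauses=FTFFTF -> 0
  row 4 [000100]: clauses=TTFTFF -> 0
  (every remaining row is evaluated the same way; all 64 results are listed next)
Full result column, 8 rows per line (x1,x2,x3 fixed per line; x4,x5,x6 runs 000..111 left to right):
  rows 0-7 [x1,x2,x3=000]: 00000000  (ones: 0)
  rows 8-15 [x1,x2,x3=001]: 00000000  (ones: 0)
  rows 16-23 [x1,x2,x3=010]: 00000000  (ones: 0)
  rows 24-31 [x1,x2,x3=011]: 00000000  (ones: 0)
  rows 32-39 [x1,x2,x3=100]: 00000000  (ones: 0)
  rows 40-47 [x1,x2,x3=101]: 00000000  (ones: 0)
  rows 48-55 [x1,x2,x3=110]: 00000000  (ones: 0)
  rows 56-63 [x1,x2,x3=111]: 00000000  (ones: 0)
Satisfying assignments = 0+0+0+0+0+0+0+0 = 0

0


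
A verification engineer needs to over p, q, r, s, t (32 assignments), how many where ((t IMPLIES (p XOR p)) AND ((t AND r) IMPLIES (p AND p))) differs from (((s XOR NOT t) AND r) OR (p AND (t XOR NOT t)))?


F1 = ((t IMPLIES (p XOR p)) AND ((t AND r) IMPLIES (p AND p)))
F2 = (((s XOR NOT t) AND r) OR (p AND (t XOR NOT t)))
Evaluate both on each of 32 rows (bits = p,q,r,s,t):
  row 0 [00000]: F1=1 F2=0 (differ) -> 1
  row 1 [00001]: F1=0 F2=0 -> 0
  row 2 [00010]: F1=1 F2=0 (differ) -> 1
  row 3 [00011]: F1=0 F2=0 -> 0
  row 4 [00100]: F1=1 F2=1 -> 0
  row 5 [00101]: F1=0 F2=0 -> 0
  row 6 [00110]: F1=1 F2=0 (differ) -> 1
  row 7 [00111]: F1=0 F2=1 (differ) -> 1
  row 8 [01000]: F1=1 F2=0 (differ) -> 1
  row 9 [01001]: F1=0 F2=0 -> 0
  row 10 [01010]: F1=1 F2=0 (differ) -> 1
  row 11 [01011]: F1=0 F2=0 -> 0
  row 12 [01100]: F1=1 F2=1 -> 0
  row 13 [01101]: F1=0 F2=0 -> 0
  row 14 [01110]: F1=1 F2=0 (differ) -> 1
  row 15 [01111]: F1=0 F2=1 (differ) -> 1
  row 16 [10000]: F1=1 F2=1 -> 0
  row 17 [10001]: F1=0 F2=1 (differ) -> 1
  row 18 [10010]: F1=1 F2=1 -> 0
  row 19 [10011]: F1=0 F2=1 (differ) -> 1
  row 20 [10100]: F1=1 F2=1 -> 0
  row 21 [10101]: F1=0 F2=1 (differ) -> 1
  row 22 [10110]: F1=1 F2=1 -> 0
  row 23 [10111]: F1=0 F2=1 (differ) -> 1
  row 24 [11000]: F1=1 F2=1 -> 0
  row 25 [11001]: F1=0 F2=1 (differ) -> 1
  row 26 [11010]: F1=1 F2=1 -> 0
  row 27 [11011]: F1=0 F2=1 (differ) -> 1
  row 28 [11100]: F1=1 F2=1 -> 0
  row 29 [11101]: F1=0 F2=1 (differ) -> 1
  row 30 [11110]: F1=1 F2=1 -> 0
  row 31 [11111]: F1=0 F2=1 (differ) -> 1
Full result column, 8 rows per line (p,q fixed per line; r,s,t runs 000..111 left to right):
  rows 0-7 [p,q=00]: 10100011  (ones: 4)
  rows 8-15 [p,q=01]: 10100011  (ones: 4)
  rows 16-23 [p,q=10]: 01010101  (ones: 4)
  rows 24-31 [p,q=11]: 01010101  (ones: 4)
Disagreements = 4+4+4+4 = 16

16


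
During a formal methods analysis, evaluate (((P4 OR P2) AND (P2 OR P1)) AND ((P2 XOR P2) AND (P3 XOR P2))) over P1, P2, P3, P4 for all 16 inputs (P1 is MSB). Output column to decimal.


Formula: (((P4 OR P2) AND (P2 OR P1)) AND ((P2 XOR P2) AND (P3 XOR P2))) over P1, P2, P3, P4 (16 rows)
Evaluate each row (bits = P1,P2,P3,P4, MSB first):
  row 0 [0000]: (((0 OR 0) AND (0 OR 0)) AND ((0 XOR 0) AND (0 XOR 0))) -> 0
  row 1 [0001]: (((1 OR 0) AND (0 OR 0)) AND ((0 XOR 0) AND (0 XOR 0))) -> 0
  row 2 [0010]: (((0 OR 0) AND (0 OR 0)) AND ((0 XOR 0) AND (1 XOR 0))) -> 0
  row 3 [0011]: (((1 OR 0) AND (0 OR 0)) AND ((0 XOR 0) AND (1 XOR 0))) -> 0
  row 4 [0100]: (((0 OR 1) AND (1 OR 0)) AND ((1 XOR 1) AND (0 XOR 1))) -> 0
  row 5 [0101]: (((1 OR 1) AND (1 OR 0)) AND ((1 XOR 1) AND (0 XOR 1))) -> 0
  row 6 [0110]: (((0 OR 1) AND (1 OR 0)) AND ((1 XOR 1) AND (1 XOR 1))) -> 0
  row 7 [0111]: (((1 OR 1) AND (1 OR 0)) AND ((1 XOR 1) AND (1 XOR 1))) -> 0
  row 8 [1000]: (((0 OR 0) AND (0 OR 1)) AND ((0 XOR 0) AND (0 XOR 0))) -> 0
  row 9 [1001]: (((1 OR 0) AND (0 OR 1)) AND ((0 XOR 0) AND (0 XOR 0))) -> 0
  row 10 [1010]: (((0 OR 0) AND (0 OR 1)) AND ((0 XOR 0) AND (1 XOR 0))) -> 0
  row 11 [1011]: (((1 OR 0) AND (0 OR 1)) AND ((0 XOR 0) AND (1 XOR 0))) -> 0
  row 12 [1100]: (((0 OR 1) AND (1 OR 1)) AND ((1 XOR 1) AND (0 XOR 1))) -> 0
  row 13 [1101]: (((1 OR 1) AND (1 OR 1)) AND ((1 XOR 1) AND (0 XOR 1))) -> 0
  row 14 [1110]: (((0 OR 1) AND (1 OR 1)) AND ((1 XOR 1) AND (1 XOR 1))) -> 0
  row 15 [1111]: (((1 OR 1) AND (1 OR 1)) AND ((1 XOR 1) AND (1 XOR 1))) -> 0
Full result column, 4 rows per line (P1,P2 fixed per line; P3,P4 runs 00..11 left to right):
  rows 0-3 [P1,P2=00]: 0000  = hex 0
  rows 4-7 [P1,P2=01]: 0000  = hex 0
  rows 8-11 [P1,P2=10]: 0000  = hex 0
  rows 12-15 [P1,P2=11]: 0000  = hex 0
Output column (row 0 .. row 15) = 0000000000000000
Output column grouped in 4s = 0000 0000 0000 0000 = 0x0000
Convert to decimal digit by digit (value = value*16 + digit):
  0 -> 0
  0*16 + 0 = 0
  0*16 + 0 = 0
  0*16 + 0 = 0
Decimal = 0

0


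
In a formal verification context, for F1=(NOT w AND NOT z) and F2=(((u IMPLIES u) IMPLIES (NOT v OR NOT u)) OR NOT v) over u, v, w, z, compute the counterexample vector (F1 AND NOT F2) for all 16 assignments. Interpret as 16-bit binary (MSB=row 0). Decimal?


F1 = (NOT w AND NOT z)
F2 = (((u IMPLIES u) IMPLIES (NOT v OR NOT u)) OR NOT v)
Counterexample to F1=>F2 is where F1=1 and F2=0.
Evaluate each row (bits = u,v,w,z, MSB first):
  row 0 [0000]: F1=1 F2=1 -> F1&~F2 -> 0
  row 1 [0001]: F1=0 F2=1 -> F1&~F2 -> 0
  row 2 [0010]: F1=0 F2=1 -> F1&~F2 -> 0
  row 3 [0011]: F1=0 F2=1 -> F1&~F2 -> 0
  row 4 [0100]: F1=1 F2=1 -> F1&~F2 -> 0
  row 5 [0101]: F1=0 F2=1 -> F1&~F2 -> 0
  row 6 [0110]: F1=0 F2=1 -> F1&~F2 -> 0
  row 7 [0111]: F1=0 F2=1 -> F1&~F2 -> 0
  row 8 [1000]: F1=1 F2=1 -> F1&~F2 -> 0
  row 9 [1001]: F1=0 F2=1 -> F1&~F2 -> 0
  row 10 [1010]: F1=0 F2=1 -> F1&~F2 -> 0
  row 11 [1011]: F1=0 F2=1 -> F1&~F2 -> 0
  row 12 [1100]: F1=1 F2=0 -> F1&~F2 -> 1
  row 13 [1101]: F1=0 F2=0 -> F1&~F2 -> 0
  row 14 [1110]: F1=0 F2=0 -> F1&~F2 -> 0
  row 15 [1111]: F1=0 F2=0 -> F1&~F2 -> 0
Full result column, 4 rows per line (u,v fixed per line; w,z runs 00..11 left to right):
  rows 0-3 [u,v=00]: 0000  = hex 0
  rows 4-7 [u,v=01]: 0000  = hex 0
  rows 8-11 [u,v=10]: 0000  = hex 0
  rows 12-15 [u,v=11]: 1000  = hex 8
Counterexample vector (row 0 .. row 15) = 0000000000001000
Output column grouped in 4s = 0000 0000 0000 1000 = 0x0008
Convert to decimal digit by digit (value = value*16 + digit):
  0 -> 0
  0*16 + 0 = 0
  0*16 + 0 = 0
  0*16 + 8 = 8
Decimal = 8

8


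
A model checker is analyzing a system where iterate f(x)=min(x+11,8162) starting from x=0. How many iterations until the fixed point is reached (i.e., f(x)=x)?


Step 1: x=0, cap=8162, increment=11
Step 2: x grows by 11 each step until capped at 8162; fixed point is x=8162
Step 3: iterations = ceil(8162/11) = 742

742


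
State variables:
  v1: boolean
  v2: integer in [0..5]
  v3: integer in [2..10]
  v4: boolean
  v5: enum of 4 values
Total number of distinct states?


State space = product of domain sizes of all variables.
Domain sizes:
  v1 (boolean): 2
  v2 (integer in [0..5]): 6
  v3 (integer in [2..10]): 9
  v4 (boolean): 2
  v5 (enum of 4 values): 4
Product = 2 * 6 * 9 * 2 * 4 = 864

864


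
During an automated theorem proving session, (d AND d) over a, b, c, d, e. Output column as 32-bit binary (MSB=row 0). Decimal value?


Formula: (d AND d) over a, b, c, d, e (32 rows)
Evaluate each row (bits = a,b,c,d,e, MSB first):
  row 0 [00000]: (0 AND 0) -> 0
  row 1 [00001]: (0 AND 0) -> 0
  row 2 [00010]: (1 AND 1) -> 1
  row 3 [00011]: (1 AND 1) -> 1
  row 4 [00100]: (0 AND 0) -> 0
  row 5 [00101]: (0 AND 0) -> 0
  row 6 [00110]: (1 AND 1) -> 1
  row 7 [00111]: (1 AND 1) -> 1
  row 8 [01000]: (0 AND 0) -> 0
  row 9 [01001]: (0 AND 0) -> 0
  row 10 [01010]: (1 AND 1) -> 1
  row 11 [01011]: (1 AND 1) -> 1
  row 12 [01100]: (0 AND 0) -> 0
  row 13 [01101]: (0 AND 0) -> 0
  row 14 [01110]: (1 AND 1) -> 1
  row 15 [01111]: (1 AND 1) -> 1
  row 16 [10000]: (0 AND 0) -> 0
  row 17 [10001]: (0 AND 0) -> 0
  row 18 [10010]: (1 AND 1) -> 1
  row 19 [10011]: (1 AND 1) -> 1
  row 20 [10100]: (0 AND 0) -> 0
  row 21 [10101]: (0 AND 0) -> 0
  row 22 [10110]: (1 AND 1) -> 1
  row 23 [10111]: (1 AND 1) -> 1
  row 24 [11000]: (0 AND 0) -> 0
  row 25 [11001]: (0 AND 0) -> 0
  row 26 [11010]: (1 AND 1) -> 1
  row 27 [11011]: (1 AND 1) -> 1
  row 28 [11100]: (0 AND 0) -> 0
  row 29 [11101]: (0 AND 0) -> 0
  row 30 [11110]: (1 AND 1) -> 1
  row 31 [11111]: (1 AND 1) -> 1
Full result column, 4 rows per line (a,b,c fixed per line; d,e runs 00..11 left to right):
  rows 0-3 [a,b,c=000]: 0011  = hex 3
  rows 4-7 [a,b,c=001]: 0011  = hex 3
  rows 8-11 [a,b,c=010]: 0011  = hex 3
  rows 12-15 [a,b,c=011]: 0011  = hex 3
  rows 16-19 [a,b,c=100]: 0011  = hex 3
  rows 20-23 [a,b,c=101]: 0011  = hex 3
  rows 24-27 [a,b,c=110]: 0011  = hex 3
  rows 28-31 [a,b,c=111]: 0011  = hex 3
Output column (row 0 .. row 31) = 00110011001100110011001100110011
Output column grouped in 4s = 0011 0011 0011 0011 0011 0011 0011 0011 = 0x33333333
Convert to decimal digit by digit (value = value*16 + digit):
  3 -> 3
  3*16 + 3 = 51
  51*16 + 3 = 819
  819*16 + 3 = 13107
  13107*16 + 3 = 209715
  209715*16 + 3 = 3355443
  3355443*16 + 3 = 53687091
  53687091*16 + 3 = 858993459
Decimal = 858993459

858993459


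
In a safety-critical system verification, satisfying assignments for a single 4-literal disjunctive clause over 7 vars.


Step 1: Total=2^7=128
Step 2: Unsat when all 4 false: 2^3=8
Step 3: Sat=128-8=120

120


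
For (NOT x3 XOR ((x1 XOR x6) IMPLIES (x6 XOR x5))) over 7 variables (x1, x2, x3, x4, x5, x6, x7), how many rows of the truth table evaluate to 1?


Formula: (NOT x3 XOR ((x1 XOR x6) IMPLIES (x6 XOR x5))) over 7 vars (128 rows)
Evaluate each row (x1, x2, x3, x4, x5, x6, x7 as bits, MSB first):
  row 0 [0000000]: (NOT 0 XOR ((0 XOR 0) IMPLIES (0 XOR 0))) -> 0
  row 1 [0000001]: (NOT 0 XOR ((0 XOR 0) IMPLIES (0 XOR 0))) -> 0
  row 2 [0000010]: (NOT 0 XOR ((0 XOR 1) IMPLIES (1 XOR 0))) -> 0
  row 3 [0000011]: (NOT 0 XOR ((0 XOR 1) IMPLIES (1 XOR 0))) -> 0
  row 4 [0000100]: (NOT 0 XOR ((0 XOR 0) IMPLIES (0 XOR 1))) -> 0
  (every remaining row is evaluated the same way; all 128 results are listed next)
Full result column, 8 rows per line (x1,x2,x3,x4 fixed per line; x5,x6,x7 runs 000..111 left to right):
  rows 0-7 [x1,x2,x3,x4=0000]: 00000011  (ones: 2)
  rows 8-15 [x1,x2,x3,x4=0001]: 00000011  (ones: 2)
  rows 16-23 [x1,x2,x3,x4=0010]: 11111100  (ones: 6)
  rows 24-31 [x1,x2,x3,x4=0011]: 11111100  (ones: 6)
  rows 32-39 [x1,x2,x3,x4=0100]: 00000011  (ones: 2)
  rows 40-47 [x1,x2,x3,x4=0101]: 00000011  (ones: 2)
  rows 48-55 [x1,x2,x3,x4=0110]: 11111100  (ones: 6)
  rows 56-63 [x1,x2,x3,x4=0111]: 11111100  (ones: 6)
  rows 64-71 [x1,x2,x3,x4=1000]: 11000000  (ones: 2)
  rows 72-79 [x1,x2,x3,x4=1001]: 11000000  (ones: 2)
  rows 80-87 [x1,x2,x3,x4=1010]: 00111111  (ones: 6)
  rows 88-95 [x1,x2,x3,x4=1011]: 00111111  (ones: 6)
  rows 96-103 [x1,x2,x3,x4=1100]: 11000000  (ones: 2)
  rows 104-111 [x1,x2,x3,x4=1101]: 11000000  (ones: 2)
  rows 112-119 [x1,x2,x3,x4=1110]: 00111111  (ones: 6)
  rows 120-127 [x1,x2,x3,x4=1111]: 00111111  (ones: 6)
Count of 1-rows = 2+2+6+6+2+2+6+6+2+2+6+6+2+2+6+6 = 64

64


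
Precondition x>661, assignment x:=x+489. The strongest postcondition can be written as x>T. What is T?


Formula: sp(P, x:=E) = exists old_x. (x = E[old_x/x]) AND P[old_x/x] (old_x is the value of x before the assignment; eliminate old_x by solving x = E[old_x/x] for old_x)
Step 1: Precondition P: x>661, i.e. old_x > 661
Step 2: Assignment gives x = old_x + 489, so old_x = x - 489
Step 3: Substitute into P: x - 489 > 661
Step 4: Simplify: x > 661+489 = 1150

1150


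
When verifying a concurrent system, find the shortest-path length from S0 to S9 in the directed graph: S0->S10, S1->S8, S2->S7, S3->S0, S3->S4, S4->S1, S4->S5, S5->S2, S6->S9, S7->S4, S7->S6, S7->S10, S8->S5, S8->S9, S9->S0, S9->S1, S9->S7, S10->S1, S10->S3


BFS layer-by-layer from S0:
  dist 0: {S0}
  dist 1: {S10}
  dist 2: {S1, S3}
  dist 3: {S4, S8}
  dist 4: {S5, S9}
  -> S9 reached at distance 4
Shortest path length = 4

4


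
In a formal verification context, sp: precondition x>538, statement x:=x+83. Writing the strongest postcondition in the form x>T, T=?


Formula: sp(P, x:=E) = exists old_x. (x = E[old_x/x]) AND P[old_x/x] (old_x is the value of x before the assignment; eliminate old_x by solving x = E[old_x/x] for old_x)
Step 1: Precondition P: x>538, i.e. old_x > 538
Step 2: Assignment gives x = old_x + 83, so old_x = x - 83
Step 3: Substitute into P: x - 83 > 538
Step 4: Simplify: x > 538+83 = 621

621


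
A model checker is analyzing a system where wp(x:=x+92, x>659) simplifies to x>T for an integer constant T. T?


Formula: wp(x:=E, P) = P[E/x] (substitute E for x in postcondition)
Step 1: Postcondition: x>659
Step 2: Substitute x+92 for x: x+92>659
Step 3: Solve for x: x > 659-92 = 567

567


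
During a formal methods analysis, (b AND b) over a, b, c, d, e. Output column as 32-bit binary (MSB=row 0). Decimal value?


Formula: (b AND b) over a, b, c, d, e (32 rows)
Evaluate each row (bits = a,b,c,d,e, MSB first):
  row 0 [00000]: (0 AND 0) -> 0
  row 1 [00001]: (0 AND 0) -> 0
  row 2 [00010]: (0 AND 0) -> 0
  row 3 [00011]: (0 AND 0) -> 0
  row 4 [00100]: (0 AND 0) -> 0
  row 5 [00101]: (0 AND 0) -> 0
  row 6 [00110]: (0 AND 0) -> 0
  row 7 [00111]: (0 AND 0) -> 0
  row 8 [01000]: (1 AND 1) -> 1
  row 9 [01001]: (1 AND 1) -> 1
  row 10 [01010]: (1 AND 1) -> 1
  row 11 [01011]: (1 AND 1) -> 1
  row 12 [01100]: (1 AND 1) -> 1
  row 13 [01101]: (1 AND 1) -> 1
  row 14 [01110]: (1 AND 1) -> 1
  row 15 [01111]: (1 AND 1) -> 1
  row 16 [10000]: (0 AND 0) -> 0
  row 17 [10001]: (0 AND 0) -> 0
  row 18 [10010]: (0 AND 0) -> 0
  row 19 [10011]: (0 AND 0) -> 0
  row 20 [10100]: (0 AND 0) -> 0
  row 21 [10101]: (0 AND 0) -> 0
  row 22 [10110]: (0 AND 0) -> 0
  row 23 [10111]: (0 AND 0) -> 0
  row 24 [11000]: (1 AND 1) -> 1
  row 25 [11001]: (1 AND 1) -> 1
  row 26 [11010]: (1 AND 1) -> 1
  row 27 [11011]: (1 AND 1) -> 1
  row 28 [11100]: (1 AND 1) -> 1
  row 29 [11101]: (1 AND 1) -> 1
  row 30 [11110]: (1 AND 1) -> 1
  row 31 [11111]: (1 AND 1) -> 1
Full result column, 4 rows per line (a,b,c fixed per line; d,e runs 00..11 left to right):
  rows 0-3 [a,b,c=000]: 0000  = hex 0
  rows 4-7 [a,b,c=001]: 0000  = hex 0
  rows 8-11 [a,b,c=010]: 1111  = hex F
  rows 12-15 [a,b,c=011]: 1111  = hex F
  rows 16-19 [a,b,c=100]: 0000  = hex 0
  rows 20-23 [a,b,c=101]: 0000  = hex 0
  rows 24-27 [a,b,c=110]: 1111  = hex F
  rows 28-31 [a,b,c=111]: 1111  = hex F
Output column (row 0 .. row 31) = 00000000111111110000000011111111
Output column grouped in 4s = 0000 0000 1111 1111 0000 0000 1111 1111 = 0x00FF00FF
Convert to decimal digit by digit (value = value*16 + digit):
  0 -> 0
  0*16 + 0 = 0
  0*16 + 15 (F) = 15
  15*16 + 15 (F) = 255
  255*16 + 0 = 4080
  4080*16 + 0 = 65280
  65280*16 + 15 (F) = 1044495
  1044495*16 + 15 (F) = 16711935
Decimal = 16711935

16711935


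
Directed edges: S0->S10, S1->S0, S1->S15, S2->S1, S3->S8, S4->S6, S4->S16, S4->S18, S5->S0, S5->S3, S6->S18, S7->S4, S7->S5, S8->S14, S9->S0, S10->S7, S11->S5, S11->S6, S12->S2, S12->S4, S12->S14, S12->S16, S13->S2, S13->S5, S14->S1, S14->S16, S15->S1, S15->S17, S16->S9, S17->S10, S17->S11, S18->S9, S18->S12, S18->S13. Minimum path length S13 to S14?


BFS layer-by-layer from S13:
  dist 0: {S13}
  dist 1: {S2, S5}
  dist 2: {S0, S1, S3}
  dist 3: {S8, S10, S15}
  dist 4: {S7, S14, S17}
  -> S14 reached at distance 4
Shortest path length = 4

4


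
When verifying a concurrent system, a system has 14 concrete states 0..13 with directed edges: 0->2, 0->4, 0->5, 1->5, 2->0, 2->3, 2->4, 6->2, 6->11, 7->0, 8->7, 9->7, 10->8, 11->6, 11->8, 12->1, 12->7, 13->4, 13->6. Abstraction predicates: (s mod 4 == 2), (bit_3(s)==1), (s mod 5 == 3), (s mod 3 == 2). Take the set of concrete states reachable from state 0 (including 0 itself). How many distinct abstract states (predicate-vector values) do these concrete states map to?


BFS from 0:
Concrete reachable: {0, 2, 3, 4, 5}
Abstract via predicates (s mod 4 == 2), (bit_3(s)==1), (s mod 5 == 3), (s mod 3 == 2):
  (0,0,0,0) <- {0, 4}
  (0,0,0,1) <- {5}
  (0,0,1,0) <- {3}
  (1,0,0,1) <- {2}
Distinct abstract states = 4

4


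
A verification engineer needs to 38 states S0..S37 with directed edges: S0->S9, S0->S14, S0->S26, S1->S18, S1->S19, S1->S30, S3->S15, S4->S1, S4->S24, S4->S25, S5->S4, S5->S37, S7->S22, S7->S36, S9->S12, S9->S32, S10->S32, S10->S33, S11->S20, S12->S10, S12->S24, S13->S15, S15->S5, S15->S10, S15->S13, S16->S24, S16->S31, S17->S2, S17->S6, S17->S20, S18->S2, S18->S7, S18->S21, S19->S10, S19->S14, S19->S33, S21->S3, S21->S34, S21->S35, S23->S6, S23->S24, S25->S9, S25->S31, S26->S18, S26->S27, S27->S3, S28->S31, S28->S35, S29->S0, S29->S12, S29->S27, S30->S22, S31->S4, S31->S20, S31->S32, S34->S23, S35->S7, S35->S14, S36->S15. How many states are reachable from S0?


BFS from S0:
  layer 0: {S0}
  layer 1: {S9, S14, S26}
  layer 2: {S12, S18, S27, S32}
  layer 3: {S2, S3, S7, S10, S21, S24}
  layer 4: {S15, S22, S33, S34, S35, S36}
  layer 5: {S5, S13, S23}
  layer 6: {S4, S6, S37}
  layer 7: {S1, S25}
  layer 8: {S19, S30, S31}
  layer 9: {S20}
Reachable set: {S0, S1, S2, S3, S4, S5, S6, S7, S9, S10, S12, S13, S14, S15, S18, S19, S20, S21, S22, S23, S24, S25, S26, S27, S30, S31, S32, S33, S34, S35, S36, S37}
Count = 32

32


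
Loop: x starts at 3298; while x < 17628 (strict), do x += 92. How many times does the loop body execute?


Step 1: x goes from 3298 toward 17628 by 92; the body runs while x<17628, so iterations = ceil((bound-start)/step)
Step 2: Distance=14330
Step 3: ceil(14330/92)=156

156


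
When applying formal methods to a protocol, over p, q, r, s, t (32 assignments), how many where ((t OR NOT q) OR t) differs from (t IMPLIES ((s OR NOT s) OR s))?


F1 = ((t OR NOT q) OR t)
F2 = (t IMPLIES ((s OR NOT s) OR s))
Evaluate both on each of 32 rows (bits = p,q,r,s,t):
  row 0 [00000]: F1=1 F2=1 -> 0
  row 1 [00001]: F1=1 F2=1 -> 0
  row 2 [00010]: F1=1 F2=1 -> 0
  row 3 [00011]: F1=1 F2=1 -> 0
  row 4 [00100]: F1=1 F2=1 -> 0
  row 5 [00101]: F1=1 F2=1 -> 0
  row 6 [00110]: F1=1 F2=1 -> 0
  row 7 [00111]: F1=1 F2=1 -> 0
  row 8 [01000]: F1=0 F2=1 (differ) -> 1
  row 9 [01001]: F1=1 F2=1 -> 0
  row 10 [01010]: F1=0 F2=1 (differ) -> 1
  row 11 [01011]: F1=1 F2=1 -> 0
  row 12 [01100]: F1=0 F2=1 (differ) -> 1
  row 13 [01101]: F1=1 F2=1 -> 0
  row 14 [01110]: F1=0 F2=1 (differ) -> 1
  row 15 [01111]: F1=1 F2=1 -> 0
  row 16 [10000]: F1=1 F2=1 -> 0
  row 17 [10001]: F1=1 F2=1 -> 0
  row 18 [10010]: F1=1 F2=1 -> 0
  row 19 [10011]: F1=1 F2=1 -> 0
  row 20 [10100]: F1=1 F2=1 -> 0
  row 21 [10101]: F1=1 F2=1 -> 0
  row 22 [10110]: F1=1 F2=1 -> 0
  row 23 [10111]: F1=1 F2=1 -> 0
  row 24 [11000]: F1=0 F2=1 (differ) -> 1
  row 25 [11001]: F1=1 F2=1 -> 0
  row 26 [11010]: F1=0 F2=1 (differ) -> 1
  row 27 [11011]: F1=1 F2=1 -> 0
  row 28 [11100]: F1=0 F2=1 (differ) -> 1
  row 29 [11101]: F1=1 F2=1 -> 0
  row 30 [11110]: F1=0 F2=1 (differ) -> 1
  row 31 [11111]: F1=1 F2=1 -> 0
Full result column, 8 rows per line (p,q fixed per line; r,s,t runs 000..111 left to right):
  rows 0-7 [p,q=00]: 00000000  (ones: 0)
  rows 8-15 [p,q=01]: 10101010  (ones: 4)
  rows 16-23 [p,q=10]: 00000000  (ones: 0)
  rows 24-31 [p,q=11]: 10101010  (ones: 4)
Disagreements = 0+4+0+4 = 8

8
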